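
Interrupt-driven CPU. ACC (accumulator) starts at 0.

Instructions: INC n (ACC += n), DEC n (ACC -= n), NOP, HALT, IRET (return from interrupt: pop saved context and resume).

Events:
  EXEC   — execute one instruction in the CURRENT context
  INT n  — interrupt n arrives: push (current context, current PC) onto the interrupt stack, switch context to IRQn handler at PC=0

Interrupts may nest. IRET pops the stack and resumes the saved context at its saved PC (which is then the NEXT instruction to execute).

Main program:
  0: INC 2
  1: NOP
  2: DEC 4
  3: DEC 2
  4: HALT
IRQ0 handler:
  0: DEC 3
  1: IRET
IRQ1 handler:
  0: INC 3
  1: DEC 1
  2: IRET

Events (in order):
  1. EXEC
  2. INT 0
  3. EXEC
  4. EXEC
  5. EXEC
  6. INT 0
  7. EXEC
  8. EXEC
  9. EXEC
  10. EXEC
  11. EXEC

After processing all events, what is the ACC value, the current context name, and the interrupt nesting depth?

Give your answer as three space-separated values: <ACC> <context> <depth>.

Answer: -10 MAIN 0

Derivation:
Event 1 (EXEC): [MAIN] PC=0: INC 2 -> ACC=2
Event 2 (INT 0): INT 0 arrives: push (MAIN, PC=1), enter IRQ0 at PC=0 (depth now 1)
Event 3 (EXEC): [IRQ0] PC=0: DEC 3 -> ACC=-1
Event 4 (EXEC): [IRQ0] PC=1: IRET -> resume MAIN at PC=1 (depth now 0)
Event 5 (EXEC): [MAIN] PC=1: NOP
Event 6 (INT 0): INT 0 arrives: push (MAIN, PC=2), enter IRQ0 at PC=0 (depth now 1)
Event 7 (EXEC): [IRQ0] PC=0: DEC 3 -> ACC=-4
Event 8 (EXEC): [IRQ0] PC=1: IRET -> resume MAIN at PC=2 (depth now 0)
Event 9 (EXEC): [MAIN] PC=2: DEC 4 -> ACC=-8
Event 10 (EXEC): [MAIN] PC=3: DEC 2 -> ACC=-10
Event 11 (EXEC): [MAIN] PC=4: HALT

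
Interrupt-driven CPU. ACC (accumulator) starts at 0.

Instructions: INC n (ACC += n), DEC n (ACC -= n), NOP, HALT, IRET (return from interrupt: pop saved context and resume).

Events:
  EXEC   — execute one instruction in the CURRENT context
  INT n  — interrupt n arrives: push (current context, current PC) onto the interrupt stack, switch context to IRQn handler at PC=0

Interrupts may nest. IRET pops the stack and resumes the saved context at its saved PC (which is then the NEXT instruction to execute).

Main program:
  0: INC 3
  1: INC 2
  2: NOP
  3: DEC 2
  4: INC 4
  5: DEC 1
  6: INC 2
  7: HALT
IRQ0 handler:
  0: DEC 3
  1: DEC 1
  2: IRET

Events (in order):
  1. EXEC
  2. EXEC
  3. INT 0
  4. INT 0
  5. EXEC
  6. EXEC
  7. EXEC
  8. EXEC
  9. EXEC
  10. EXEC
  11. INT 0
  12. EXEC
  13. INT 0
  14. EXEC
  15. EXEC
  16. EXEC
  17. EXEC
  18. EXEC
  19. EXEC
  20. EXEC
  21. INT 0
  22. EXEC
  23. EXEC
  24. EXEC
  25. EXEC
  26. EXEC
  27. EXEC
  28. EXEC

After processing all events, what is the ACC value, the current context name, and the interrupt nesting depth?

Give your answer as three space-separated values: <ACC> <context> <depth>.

Answer: -12 MAIN 0

Derivation:
Event 1 (EXEC): [MAIN] PC=0: INC 3 -> ACC=3
Event 2 (EXEC): [MAIN] PC=1: INC 2 -> ACC=5
Event 3 (INT 0): INT 0 arrives: push (MAIN, PC=2), enter IRQ0 at PC=0 (depth now 1)
Event 4 (INT 0): INT 0 arrives: push (IRQ0, PC=0), enter IRQ0 at PC=0 (depth now 2)
Event 5 (EXEC): [IRQ0] PC=0: DEC 3 -> ACC=2
Event 6 (EXEC): [IRQ0] PC=1: DEC 1 -> ACC=1
Event 7 (EXEC): [IRQ0] PC=2: IRET -> resume IRQ0 at PC=0 (depth now 1)
Event 8 (EXEC): [IRQ0] PC=0: DEC 3 -> ACC=-2
Event 9 (EXEC): [IRQ0] PC=1: DEC 1 -> ACC=-3
Event 10 (EXEC): [IRQ0] PC=2: IRET -> resume MAIN at PC=2 (depth now 0)
Event 11 (INT 0): INT 0 arrives: push (MAIN, PC=2), enter IRQ0 at PC=0 (depth now 1)
Event 12 (EXEC): [IRQ0] PC=0: DEC 3 -> ACC=-6
Event 13 (INT 0): INT 0 arrives: push (IRQ0, PC=1), enter IRQ0 at PC=0 (depth now 2)
Event 14 (EXEC): [IRQ0] PC=0: DEC 3 -> ACC=-9
Event 15 (EXEC): [IRQ0] PC=1: DEC 1 -> ACC=-10
Event 16 (EXEC): [IRQ0] PC=2: IRET -> resume IRQ0 at PC=1 (depth now 1)
Event 17 (EXEC): [IRQ0] PC=1: DEC 1 -> ACC=-11
Event 18 (EXEC): [IRQ0] PC=2: IRET -> resume MAIN at PC=2 (depth now 0)
Event 19 (EXEC): [MAIN] PC=2: NOP
Event 20 (EXEC): [MAIN] PC=3: DEC 2 -> ACC=-13
Event 21 (INT 0): INT 0 arrives: push (MAIN, PC=4), enter IRQ0 at PC=0 (depth now 1)
Event 22 (EXEC): [IRQ0] PC=0: DEC 3 -> ACC=-16
Event 23 (EXEC): [IRQ0] PC=1: DEC 1 -> ACC=-17
Event 24 (EXEC): [IRQ0] PC=2: IRET -> resume MAIN at PC=4 (depth now 0)
Event 25 (EXEC): [MAIN] PC=4: INC 4 -> ACC=-13
Event 26 (EXEC): [MAIN] PC=5: DEC 1 -> ACC=-14
Event 27 (EXEC): [MAIN] PC=6: INC 2 -> ACC=-12
Event 28 (EXEC): [MAIN] PC=7: HALT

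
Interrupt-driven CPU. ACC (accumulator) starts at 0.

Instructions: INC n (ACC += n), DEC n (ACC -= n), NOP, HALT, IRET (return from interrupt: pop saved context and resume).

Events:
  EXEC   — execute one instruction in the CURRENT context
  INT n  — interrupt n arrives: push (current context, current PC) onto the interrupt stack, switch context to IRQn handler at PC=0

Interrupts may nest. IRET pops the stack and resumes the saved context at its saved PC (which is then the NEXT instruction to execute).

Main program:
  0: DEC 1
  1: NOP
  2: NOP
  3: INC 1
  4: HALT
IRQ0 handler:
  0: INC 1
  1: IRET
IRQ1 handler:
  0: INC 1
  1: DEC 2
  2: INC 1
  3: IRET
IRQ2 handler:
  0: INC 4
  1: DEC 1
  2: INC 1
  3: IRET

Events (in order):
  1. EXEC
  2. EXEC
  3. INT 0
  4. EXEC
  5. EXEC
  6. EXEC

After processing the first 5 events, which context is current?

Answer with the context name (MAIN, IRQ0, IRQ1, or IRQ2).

Event 1 (EXEC): [MAIN] PC=0: DEC 1 -> ACC=-1
Event 2 (EXEC): [MAIN] PC=1: NOP
Event 3 (INT 0): INT 0 arrives: push (MAIN, PC=2), enter IRQ0 at PC=0 (depth now 1)
Event 4 (EXEC): [IRQ0] PC=0: INC 1 -> ACC=0
Event 5 (EXEC): [IRQ0] PC=1: IRET -> resume MAIN at PC=2 (depth now 0)

Answer: MAIN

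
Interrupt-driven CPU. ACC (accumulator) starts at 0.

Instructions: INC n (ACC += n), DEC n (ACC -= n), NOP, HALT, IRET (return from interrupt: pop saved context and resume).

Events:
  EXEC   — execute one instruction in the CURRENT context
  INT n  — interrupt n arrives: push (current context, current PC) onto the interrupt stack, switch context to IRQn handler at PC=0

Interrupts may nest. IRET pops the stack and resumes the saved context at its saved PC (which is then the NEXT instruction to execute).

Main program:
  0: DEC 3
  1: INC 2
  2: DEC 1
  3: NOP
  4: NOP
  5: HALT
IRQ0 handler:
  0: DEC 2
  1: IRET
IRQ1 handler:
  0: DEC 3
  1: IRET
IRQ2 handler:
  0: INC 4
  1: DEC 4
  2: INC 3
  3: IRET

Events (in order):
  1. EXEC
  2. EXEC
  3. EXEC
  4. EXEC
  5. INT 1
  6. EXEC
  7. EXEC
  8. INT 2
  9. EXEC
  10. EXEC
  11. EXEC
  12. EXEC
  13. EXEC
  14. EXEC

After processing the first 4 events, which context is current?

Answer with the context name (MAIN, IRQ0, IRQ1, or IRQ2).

Answer: MAIN

Derivation:
Event 1 (EXEC): [MAIN] PC=0: DEC 3 -> ACC=-3
Event 2 (EXEC): [MAIN] PC=1: INC 2 -> ACC=-1
Event 3 (EXEC): [MAIN] PC=2: DEC 1 -> ACC=-2
Event 4 (EXEC): [MAIN] PC=3: NOP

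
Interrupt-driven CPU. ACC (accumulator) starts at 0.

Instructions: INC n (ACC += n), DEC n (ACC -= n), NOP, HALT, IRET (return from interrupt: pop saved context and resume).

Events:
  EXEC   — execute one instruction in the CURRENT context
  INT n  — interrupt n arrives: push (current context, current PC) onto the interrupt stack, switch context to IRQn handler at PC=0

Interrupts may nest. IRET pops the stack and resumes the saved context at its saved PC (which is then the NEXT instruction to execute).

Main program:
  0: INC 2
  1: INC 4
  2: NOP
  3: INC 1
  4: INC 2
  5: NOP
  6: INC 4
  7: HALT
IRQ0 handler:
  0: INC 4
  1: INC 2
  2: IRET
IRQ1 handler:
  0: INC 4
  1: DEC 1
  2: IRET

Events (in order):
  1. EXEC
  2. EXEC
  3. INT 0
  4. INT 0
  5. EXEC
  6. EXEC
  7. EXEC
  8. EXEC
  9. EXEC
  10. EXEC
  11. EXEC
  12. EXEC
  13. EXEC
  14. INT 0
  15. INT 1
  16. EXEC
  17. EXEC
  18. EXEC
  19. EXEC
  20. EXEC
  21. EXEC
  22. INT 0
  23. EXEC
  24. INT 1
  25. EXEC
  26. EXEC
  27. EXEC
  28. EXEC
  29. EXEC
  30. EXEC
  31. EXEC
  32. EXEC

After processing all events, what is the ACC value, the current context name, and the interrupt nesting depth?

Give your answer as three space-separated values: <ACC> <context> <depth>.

Answer: 43 MAIN 0

Derivation:
Event 1 (EXEC): [MAIN] PC=0: INC 2 -> ACC=2
Event 2 (EXEC): [MAIN] PC=1: INC 4 -> ACC=6
Event 3 (INT 0): INT 0 arrives: push (MAIN, PC=2), enter IRQ0 at PC=0 (depth now 1)
Event 4 (INT 0): INT 0 arrives: push (IRQ0, PC=0), enter IRQ0 at PC=0 (depth now 2)
Event 5 (EXEC): [IRQ0] PC=0: INC 4 -> ACC=10
Event 6 (EXEC): [IRQ0] PC=1: INC 2 -> ACC=12
Event 7 (EXEC): [IRQ0] PC=2: IRET -> resume IRQ0 at PC=0 (depth now 1)
Event 8 (EXEC): [IRQ0] PC=0: INC 4 -> ACC=16
Event 9 (EXEC): [IRQ0] PC=1: INC 2 -> ACC=18
Event 10 (EXEC): [IRQ0] PC=2: IRET -> resume MAIN at PC=2 (depth now 0)
Event 11 (EXEC): [MAIN] PC=2: NOP
Event 12 (EXEC): [MAIN] PC=3: INC 1 -> ACC=19
Event 13 (EXEC): [MAIN] PC=4: INC 2 -> ACC=21
Event 14 (INT 0): INT 0 arrives: push (MAIN, PC=5), enter IRQ0 at PC=0 (depth now 1)
Event 15 (INT 1): INT 1 arrives: push (IRQ0, PC=0), enter IRQ1 at PC=0 (depth now 2)
Event 16 (EXEC): [IRQ1] PC=0: INC 4 -> ACC=25
Event 17 (EXEC): [IRQ1] PC=1: DEC 1 -> ACC=24
Event 18 (EXEC): [IRQ1] PC=2: IRET -> resume IRQ0 at PC=0 (depth now 1)
Event 19 (EXEC): [IRQ0] PC=0: INC 4 -> ACC=28
Event 20 (EXEC): [IRQ0] PC=1: INC 2 -> ACC=30
Event 21 (EXEC): [IRQ0] PC=2: IRET -> resume MAIN at PC=5 (depth now 0)
Event 22 (INT 0): INT 0 arrives: push (MAIN, PC=5), enter IRQ0 at PC=0 (depth now 1)
Event 23 (EXEC): [IRQ0] PC=0: INC 4 -> ACC=34
Event 24 (INT 1): INT 1 arrives: push (IRQ0, PC=1), enter IRQ1 at PC=0 (depth now 2)
Event 25 (EXEC): [IRQ1] PC=0: INC 4 -> ACC=38
Event 26 (EXEC): [IRQ1] PC=1: DEC 1 -> ACC=37
Event 27 (EXEC): [IRQ1] PC=2: IRET -> resume IRQ0 at PC=1 (depth now 1)
Event 28 (EXEC): [IRQ0] PC=1: INC 2 -> ACC=39
Event 29 (EXEC): [IRQ0] PC=2: IRET -> resume MAIN at PC=5 (depth now 0)
Event 30 (EXEC): [MAIN] PC=5: NOP
Event 31 (EXEC): [MAIN] PC=6: INC 4 -> ACC=43
Event 32 (EXEC): [MAIN] PC=7: HALT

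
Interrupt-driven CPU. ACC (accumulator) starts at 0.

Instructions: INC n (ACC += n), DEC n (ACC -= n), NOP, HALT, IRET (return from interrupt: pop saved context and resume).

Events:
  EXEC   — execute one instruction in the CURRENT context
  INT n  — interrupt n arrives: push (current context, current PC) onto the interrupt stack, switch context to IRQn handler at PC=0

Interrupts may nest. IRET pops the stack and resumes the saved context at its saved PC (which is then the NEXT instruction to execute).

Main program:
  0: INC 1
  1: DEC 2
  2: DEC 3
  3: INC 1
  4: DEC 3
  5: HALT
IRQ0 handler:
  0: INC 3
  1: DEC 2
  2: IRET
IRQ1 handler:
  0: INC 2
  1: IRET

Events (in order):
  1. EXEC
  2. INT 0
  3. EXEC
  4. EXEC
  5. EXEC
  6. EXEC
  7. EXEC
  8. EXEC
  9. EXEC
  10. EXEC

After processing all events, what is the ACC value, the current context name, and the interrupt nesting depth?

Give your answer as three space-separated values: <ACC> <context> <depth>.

Event 1 (EXEC): [MAIN] PC=0: INC 1 -> ACC=1
Event 2 (INT 0): INT 0 arrives: push (MAIN, PC=1), enter IRQ0 at PC=0 (depth now 1)
Event 3 (EXEC): [IRQ0] PC=0: INC 3 -> ACC=4
Event 4 (EXEC): [IRQ0] PC=1: DEC 2 -> ACC=2
Event 5 (EXEC): [IRQ0] PC=2: IRET -> resume MAIN at PC=1 (depth now 0)
Event 6 (EXEC): [MAIN] PC=1: DEC 2 -> ACC=0
Event 7 (EXEC): [MAIN] PC=2: DEC 3 -> ACC=-3
Event 8 (EXEC): [MAIN] PC=3: INC 1 -> ACC=-2
Event 9 (EXEC): [MAIN] PC=4: DEC 3 -> ACC=-5
Event 10 (EXEC): [MAIN] PC=5: HALT

Answer: -5 MAIN 0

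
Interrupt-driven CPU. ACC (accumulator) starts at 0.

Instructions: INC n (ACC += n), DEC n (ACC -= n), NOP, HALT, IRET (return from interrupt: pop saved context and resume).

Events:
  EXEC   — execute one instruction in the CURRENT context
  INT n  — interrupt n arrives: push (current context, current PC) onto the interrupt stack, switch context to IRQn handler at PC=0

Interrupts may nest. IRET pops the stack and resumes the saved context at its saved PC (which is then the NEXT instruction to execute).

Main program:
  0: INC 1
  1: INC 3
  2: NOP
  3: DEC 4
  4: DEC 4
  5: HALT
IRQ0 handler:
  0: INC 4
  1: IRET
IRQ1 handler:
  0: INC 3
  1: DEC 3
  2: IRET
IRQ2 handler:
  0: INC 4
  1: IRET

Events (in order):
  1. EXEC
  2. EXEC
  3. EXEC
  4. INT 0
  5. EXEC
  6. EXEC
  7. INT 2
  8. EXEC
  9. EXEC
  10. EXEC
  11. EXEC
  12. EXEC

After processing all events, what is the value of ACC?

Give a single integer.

Event 1 (EXEC): [MAIN] PC=0: INC 1 -> ACC=1
Event 2 (EXEC): [MAIN] PC=1: INC 3 -> ACC=4
Event 3 (EXEC): [MAIN] PC=2: NOP
Event 4 (INT 0): INT 0 arrives: push (MAIN, PC=3), enter IRQ0 at PC=0 (depth now 1)
Event 5 (EXEC): [IRQ0] PC=0: INC 4 -> ACC=8
Event 6 (EXEC): [IRQ0] PC=1: IRET -> resume MAIN at PC=3 (depth now 0)
Event 7 (INT 2): INT 2 arrives: push (MAIN, PC=3), enter IRQ2 at PC=0 (depth now 1)
Event 8 (EXEC): [IRQ2] PC=0: INC 4 -> ACC=12
Event 9 (EXEC): [IRQ2] PC=1: IRET -> resume MAIN at PC=3 (depth now 0)
Event 10 (EXEC): [MAIN] PC=3: DEC 4 -> ACC=8
Event 11 (EXEC): [MAIN] PC=4: DEC 4 -> ACC=4
Event 12 (EXEC): [MAIN] PC=5: HALT

Answer: 4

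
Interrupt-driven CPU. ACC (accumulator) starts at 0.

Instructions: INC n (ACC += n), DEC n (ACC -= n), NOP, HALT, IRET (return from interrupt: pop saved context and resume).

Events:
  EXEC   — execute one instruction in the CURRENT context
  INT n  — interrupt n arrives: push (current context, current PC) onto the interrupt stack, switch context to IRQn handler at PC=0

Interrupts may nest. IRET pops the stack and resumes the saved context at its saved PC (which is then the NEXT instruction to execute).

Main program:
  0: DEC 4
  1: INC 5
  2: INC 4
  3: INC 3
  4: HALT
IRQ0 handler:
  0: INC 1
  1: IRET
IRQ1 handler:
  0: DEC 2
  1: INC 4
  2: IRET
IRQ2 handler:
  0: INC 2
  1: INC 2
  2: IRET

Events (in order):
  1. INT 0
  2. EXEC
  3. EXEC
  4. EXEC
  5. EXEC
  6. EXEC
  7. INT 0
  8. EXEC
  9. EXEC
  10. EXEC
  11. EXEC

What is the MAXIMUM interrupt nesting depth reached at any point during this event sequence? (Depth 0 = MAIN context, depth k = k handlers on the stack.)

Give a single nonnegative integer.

Event 1 (INT 0): INT 0 arrives: push (MAIN, PC=0), enter IRQ0 at PC=0 (depth now 1) [depth=1]
Event 2 (EXEC): [IRQ0] PC=0: INC 1 -> ACC=1 [depth=1]
Event 3 (EXEC): [IRQ0] PC=1: IRET -> resume MAIN at PC=0 (depth now 0) [depth=0]
Event 4 (EXEC): [MAIN] PC=0: DEC 4 -> ACC=-3 [depth=0]
Event 5 (EXEC): [MAIN] PC=1: INC 5 -> ACC=2 [depth=0]
Event 6 (EXEC): [MAIN] PC=2: INC 4 -> ACC=6 [depth=0]
Event 7 (INT 0): INT 0 arrives: push (MAIN, PC=3), enter IRQ0 at PC=0 (depth now 1) [depth=1]
Event 8 (EXEC): [IRQ0] PC=0: INC 1 -> ACC=7 [depth=1]
Event 9 (EXEC): [IRQ0] PC=1: IRET -> resume MAIN at PC=3 (depth now 0) [depth=0]
Event 10 (EXEC): [MAIN] PC=3: INC 3 -> ACC=10 [depth=0]
Event 11 (EXEC): [MAIN] PC=4: HALT [depth=0]
Max depth observed: 1

Answer: 1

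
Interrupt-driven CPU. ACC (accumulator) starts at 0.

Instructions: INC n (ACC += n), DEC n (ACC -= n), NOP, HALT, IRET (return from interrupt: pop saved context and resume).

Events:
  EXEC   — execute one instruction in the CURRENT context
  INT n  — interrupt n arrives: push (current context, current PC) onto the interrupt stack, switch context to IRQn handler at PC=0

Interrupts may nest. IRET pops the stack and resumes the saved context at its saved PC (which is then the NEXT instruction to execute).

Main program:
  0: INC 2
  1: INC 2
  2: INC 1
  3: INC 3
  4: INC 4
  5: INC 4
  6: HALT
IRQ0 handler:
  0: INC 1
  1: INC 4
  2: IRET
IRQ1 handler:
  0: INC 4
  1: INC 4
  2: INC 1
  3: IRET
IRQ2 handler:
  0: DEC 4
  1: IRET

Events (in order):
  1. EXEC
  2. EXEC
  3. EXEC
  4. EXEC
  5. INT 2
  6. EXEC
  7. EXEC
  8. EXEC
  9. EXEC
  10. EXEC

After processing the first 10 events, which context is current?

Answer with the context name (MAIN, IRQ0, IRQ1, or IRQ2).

Event 1 (EXEC): [MAIN] PC=0: INC 2 -> ACC=2
Event 2 (EXEC): [MAIN] PC=1: INC 2 -> ACC=4
Event 3 (EXEC): [MAIN] PC=2: INC 1 -> ACC=5
Event 4 (EXEC): [MAIN] PC=3: INC 3 -> ACC=8
Event 5 (INT 2): INT 2 arrives: push (MAIN, PC=4), enter IRQ2 at PC=0 (depth now 1)
Event 6 (EXEC): [IRQ2] PC=0: DEC 4 -> ACC=4
Event 7 (EXEC): [IRQ2] PC=1: IRET -> resume MAIN at PC=4 (depth now 0)
Event 8 (EXEC): [MAIN] PC=4: INC 4 -> ACC=8
Event 9 (EXEC): [MAIN] PC=5: INC 4 -> ACC=12
Event 10 (EXEC): [MAIN] PC=6: HALT

Answer: MAIN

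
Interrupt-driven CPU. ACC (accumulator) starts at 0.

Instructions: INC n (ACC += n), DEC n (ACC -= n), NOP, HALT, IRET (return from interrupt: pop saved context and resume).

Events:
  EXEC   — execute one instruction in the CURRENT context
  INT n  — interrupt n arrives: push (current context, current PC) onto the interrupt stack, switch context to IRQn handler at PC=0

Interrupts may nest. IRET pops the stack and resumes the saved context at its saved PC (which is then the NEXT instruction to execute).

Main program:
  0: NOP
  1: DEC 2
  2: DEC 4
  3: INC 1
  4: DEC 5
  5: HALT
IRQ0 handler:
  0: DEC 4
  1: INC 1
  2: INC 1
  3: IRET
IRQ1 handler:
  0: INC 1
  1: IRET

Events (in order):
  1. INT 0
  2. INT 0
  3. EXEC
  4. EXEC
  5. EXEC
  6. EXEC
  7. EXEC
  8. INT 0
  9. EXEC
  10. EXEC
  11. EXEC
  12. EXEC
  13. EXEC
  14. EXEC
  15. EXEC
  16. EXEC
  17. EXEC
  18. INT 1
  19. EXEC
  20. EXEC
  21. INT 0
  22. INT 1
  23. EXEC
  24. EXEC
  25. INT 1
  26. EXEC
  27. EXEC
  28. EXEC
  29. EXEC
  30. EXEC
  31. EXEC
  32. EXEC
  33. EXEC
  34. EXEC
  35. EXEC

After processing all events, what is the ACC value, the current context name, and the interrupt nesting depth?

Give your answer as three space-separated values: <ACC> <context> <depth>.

Event 1 (INT 0): INT 0 arrives: push (MAIN, PC=0), enter IRQ0 at PC=0 (depth now 1)
Event 2 (INT 0): INT 0 arrives: push (IRQ0, PC=0), enter IRQ0 at PC=0 (depth now 2)
Event 3 (EXEC): [IRQ0] PC=0: DEC 4 -> ACC=-4
Event 4 (EXEC): [IRQ0] PC=1: INC 1 -> ACC=-3
Event 5 (EXEC): [IRQ0] PC=2: INC 1 -> ACC=-2
Event 6 (EXEC): [IRQ0] PC=3: IRET -> resume IRQ0 at PC=0 (depth now 1)
Event 7 (EXEC): [IRQ0] PC=0: DEC 4 -> ACC=-6
Event 8 (INT 0): INT 0 arrives: push (IRQ0, PC=1), enter IRQ0 at PC=0 (depth now 2)
Event 9 (EXEC): [IRQ0] PC=0: DEC 4 -> ACC=-10
Event 10 (EXEC): [IRQ0] PC=1: INC 1 -> ACC=-9
Event 11 (EXEC): [IRQ0] PC=2: INC 1 -> ACC=-8
Event 12 (EXEC): [IRQ0] PC=3: IRET -> resume IRQ0 at PC=1 (depth now 1)
Event 13 (EXEC): [IRQ0] PC=1: INC 1 -> ACC=-7
Event 14 (EXEC): [IRQ0] PC=2: INC 1 -> ACC=-6
Event 15 (EXEC): [IRQ0] PC=3: IRET -> resume MAIN at PC=0 (depth now 0)
Event 16 (EXEC): [MAIN] PC=0: NOP
Event 17 (EXEC): [MAIN] PC=1: DEC 2 -> ACC=-8
Event 18 (INT 1): INT 1 arrives: push (MAIN, PC=2), enter IRQ1 at PC=0 (depth now 1)
Event 19 (EXEC): [IRQ1] PC=0: INC 1 -> ACC=-7
Event 20 (EXEC): [IRQ1] PC=1: IRET -> resume MAIN at PC=2 (depth now 0)
Event 21 (INT 0): INT 0 arrives: push (MAIN, PC=2), enter IRQ0 at PC=0 (depth now 1)
Event 22 (INT 1): INT 1 arrives: push (IRQ0, PC=0), enter IRQ1 at PC=0 (depth now 2)
Event 23 (EXEC): [IRQ1] PC=0: INC 1 -> ACC=-6
Event 24 (EXEC): [IRQ1] PC=1: IRET -> resume IRQ0 at PC=0 (depth now 1)
Event 25 (INT 1): INT 1 arrives: push (IRQ0, PC=0), enter IRQ1 at PC=0 (depth now 2)
Event 26 (EXEC): [IRQ1] PC=0: INC 1 -> ACC=-5
Event 27 (EXEC): [IRQ1] PC=1: IRET -> resume IRQ0 at PC=0 (depth now 1)
Event 28 (EXEC): [IRQ0] PC=0: DEC 4 -> ACC=-9
Event 29 (EXEC): [IRQ0] PC=1: INC 1 -> ACC=-8
Event 30 (EXEC): [IRQ0] PC=2: INC 1 -> ACC=-7
Event 31 (EXEC): [IRQ0] PC=3: IRET -> resume MAIN at PC=2 (depth now 0)
Event 32 (EXEC): [MAIN] PC=2: DEC 4 -> ACC=-11
Event 33 (EXEC): [MAIN] PC=3: INC 1 -> ACC=-10
Event 34 (EXEC): [MAIN] PC=4: DEC 5 -> ACC=-15
Event 35 (EXEC): [MAIN] PC=5: HALT

Answer: -15 MAIN 0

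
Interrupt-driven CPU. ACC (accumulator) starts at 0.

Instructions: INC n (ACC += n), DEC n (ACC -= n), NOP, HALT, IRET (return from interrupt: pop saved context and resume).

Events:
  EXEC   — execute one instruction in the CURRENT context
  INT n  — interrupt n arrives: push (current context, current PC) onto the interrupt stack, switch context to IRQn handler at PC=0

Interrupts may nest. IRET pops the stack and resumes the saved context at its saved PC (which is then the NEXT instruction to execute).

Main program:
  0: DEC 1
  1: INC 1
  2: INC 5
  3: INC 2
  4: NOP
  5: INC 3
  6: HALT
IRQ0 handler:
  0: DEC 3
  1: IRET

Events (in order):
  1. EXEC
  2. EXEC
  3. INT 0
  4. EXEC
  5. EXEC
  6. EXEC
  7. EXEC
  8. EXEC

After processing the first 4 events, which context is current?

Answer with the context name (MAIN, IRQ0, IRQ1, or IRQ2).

Event 1 (EXEC): [MAIN] PC=0: DEC 1 -> ACC=-1
Event 2 (EXEC): [MAIN] PC=1: INC 1 -> ACC=0
Event 3 (INT 0): INT 0 arrives: push (MAIN, PC=2), enter IRQ0 at PC=0 (depth now 1)
Event 4 (EXEC): [IRQ0] PC=0: DEC 3 -> ACC=-3

Answer: IRQ0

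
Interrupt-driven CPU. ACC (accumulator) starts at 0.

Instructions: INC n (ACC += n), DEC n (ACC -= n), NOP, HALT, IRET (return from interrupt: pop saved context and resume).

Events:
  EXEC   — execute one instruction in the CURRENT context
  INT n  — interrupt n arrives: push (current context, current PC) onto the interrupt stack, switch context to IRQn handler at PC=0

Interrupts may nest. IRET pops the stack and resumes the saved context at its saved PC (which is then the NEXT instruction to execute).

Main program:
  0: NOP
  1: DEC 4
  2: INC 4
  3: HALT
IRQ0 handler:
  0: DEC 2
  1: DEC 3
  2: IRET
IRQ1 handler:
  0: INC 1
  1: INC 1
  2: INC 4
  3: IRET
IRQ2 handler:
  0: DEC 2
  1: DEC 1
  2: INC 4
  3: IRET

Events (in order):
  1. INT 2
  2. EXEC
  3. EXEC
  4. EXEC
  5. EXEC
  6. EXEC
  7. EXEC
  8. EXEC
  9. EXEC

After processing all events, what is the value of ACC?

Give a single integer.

Event 1 (INT 2): INT 2 arrives: push (MAIN, PC=0), enter IRQ2 at PC=0 (depth now 1)
Event 2 (EXEC): [IRQ2] PC=0: DEC 2 -> ACC=-2
Event 3 (EXEC): [IRQ2] PC=1: DEC 1 -> ACC=-3
Event 4 (EXEC): [IRQ2] PC=2: INC 4 -> ACC=1
Event 5 (EXEC): [IRQ2] PC=3: IRET -> resume MAIN at PC=0 (depth now 0)
Event 6 (EXEC): [MAIN] PC=0: NOP
Event 7 (EXEC): [MAIN] PC=1: DEC 4 -> ACC=-3
Event 8 (EXEC): [MAIN] PC=2: INC 4 -> ACC=1
Event 9 (EXEC): [MAIN] PC=3: HALT

Answer: 1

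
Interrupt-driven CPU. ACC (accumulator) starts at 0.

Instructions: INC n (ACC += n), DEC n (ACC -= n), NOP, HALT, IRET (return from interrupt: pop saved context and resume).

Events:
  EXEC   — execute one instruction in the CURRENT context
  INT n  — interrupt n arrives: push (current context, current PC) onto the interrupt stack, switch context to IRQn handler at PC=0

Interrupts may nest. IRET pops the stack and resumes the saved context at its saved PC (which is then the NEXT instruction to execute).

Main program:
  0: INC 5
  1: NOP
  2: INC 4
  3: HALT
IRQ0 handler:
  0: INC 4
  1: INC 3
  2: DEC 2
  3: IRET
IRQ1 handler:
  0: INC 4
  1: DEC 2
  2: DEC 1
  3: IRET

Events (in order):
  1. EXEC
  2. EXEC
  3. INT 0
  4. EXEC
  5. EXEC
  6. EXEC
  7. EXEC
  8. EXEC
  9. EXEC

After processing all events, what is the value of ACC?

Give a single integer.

Answer: 14

Derivation:
Event 1 (EXEC): [MAIN] PC=0: INC 5 -> ACC=5
Event 2 (EXEC): [MAIN] PC=1: NOP
Event 3 (INT 0): INT 0 arrives: push (MAIN, PC=2), enter IRQ0 at PC=0 (depth now 1)
Event 4 (EXEC): [IRQ0] PC=0: INC 4 -> ACC=9
Event 5 (EXEC): [IRQ0] PC=1: INC 3 -> ACC=12
Event 6 (EXEC): [IRQ0] PC=2: DEC 2 -> ACC=10
Event 7 (EXEC): [IRQ0] PC=3: IRET -> resume MAIN at PC=2 (depth now 0)
Event 8 (EXEC): [MAIN] PC=2: INC 4 -> ACC=14
Event 9 (EXEC): [MAIN] PC=3: HALT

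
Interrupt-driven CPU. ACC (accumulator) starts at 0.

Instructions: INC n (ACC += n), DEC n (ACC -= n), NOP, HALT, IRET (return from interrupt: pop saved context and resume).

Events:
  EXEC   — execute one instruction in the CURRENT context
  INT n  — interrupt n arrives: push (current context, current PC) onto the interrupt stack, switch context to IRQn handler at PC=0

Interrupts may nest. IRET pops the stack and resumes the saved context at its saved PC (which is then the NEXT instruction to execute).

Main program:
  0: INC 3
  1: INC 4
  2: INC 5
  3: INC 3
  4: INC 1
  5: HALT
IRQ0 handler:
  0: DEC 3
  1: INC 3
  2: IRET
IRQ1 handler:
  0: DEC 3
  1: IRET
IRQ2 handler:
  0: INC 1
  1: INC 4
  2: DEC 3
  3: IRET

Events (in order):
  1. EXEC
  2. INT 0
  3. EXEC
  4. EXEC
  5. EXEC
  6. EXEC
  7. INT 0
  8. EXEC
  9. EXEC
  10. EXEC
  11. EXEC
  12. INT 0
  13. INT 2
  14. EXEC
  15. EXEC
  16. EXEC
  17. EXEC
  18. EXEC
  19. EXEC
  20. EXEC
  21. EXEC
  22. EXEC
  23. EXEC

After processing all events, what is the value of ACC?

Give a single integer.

Event 1 (EXEC): [MAIN] PC=0: INC 3 -> ACC=3
Event 2 (INT 0): INT 0 arrives: push (MAIN, PC=1), enter IRQ0 at PC=0 (depth now 1)
Event 3 (EXEC): [IRQ0] PC=0: DEC 3 -> ACC=0
Event 4 (EXEC): [IRQ0] PC=1: INC 3 -> ACC=3
Event 5 (EXEC): [IRQ0] PC=2: IRET -> resume MAIN at PC=1 (depth now 0)
Event 6 (EXEC): [MAIN] PC=1: INC 4 -> ACC=7
Event 7 (INT 0): INT 0 arrives: push (MAIN, PC=2), enter IRQ0 at PC=0 (depth now 1)
Event 8 (EXEC): [IRQ0] PC=0: DEC 3 -> ACC=4
Event 9 (EXEC): [IRQ0] PC=1: INC 3 -> ACC=7
Event 10 (EXEC): [IRQ0] PC=2: IRET -> resume MAIN at PC=2 (depth now 0)
Event 11 (EXEC): [MAIN] PC=2: INC 5 -> ACC=12
Event 12 (INT 0): INT 0 arrives: push (MAIN, PC=3), enter IRQ0 at PC=0 (depth now 1)
Event 13 (INT 2): INT 2 arrives: push (IRQ0, PC=0), enter IRQ2 at PC=0 (depth now 2)
Event 14 (EXEC): [IRQ2] PC=0: INC 1 -> ACC=13
Event 15 (EXEC): [IRQ2] PC=1: INC 4 -> ACC=17
Event 16 (EXEC): [IRQ2] PC=2: DEC 3 -> ACC=14
Event 17 (EXEC): [IRQ2] PC=3: IRET -> resume IRQ0 at PC=0 (depth now 1)
Event 18 (EXEC): [IRQ0] PC=0: DEC 3 -> ACC=11
Event 19 (EXEC): [IRQ0] PC=1: INC 3 -> ACC=14
Event 20 (EXEC): [IRQ0] PC=2: IRET -> resume MAIN at PC=3 (depth now 0)
Event 21 (EXEC): [MAIN] PC=3: INC 3 -> ACC=17
Event 22 (EXEC): [MAIN] PC=4: INC 1 -> ACC=18
Event 23 (EXEC): [MAIN] PC=5: HALT

Answer: 18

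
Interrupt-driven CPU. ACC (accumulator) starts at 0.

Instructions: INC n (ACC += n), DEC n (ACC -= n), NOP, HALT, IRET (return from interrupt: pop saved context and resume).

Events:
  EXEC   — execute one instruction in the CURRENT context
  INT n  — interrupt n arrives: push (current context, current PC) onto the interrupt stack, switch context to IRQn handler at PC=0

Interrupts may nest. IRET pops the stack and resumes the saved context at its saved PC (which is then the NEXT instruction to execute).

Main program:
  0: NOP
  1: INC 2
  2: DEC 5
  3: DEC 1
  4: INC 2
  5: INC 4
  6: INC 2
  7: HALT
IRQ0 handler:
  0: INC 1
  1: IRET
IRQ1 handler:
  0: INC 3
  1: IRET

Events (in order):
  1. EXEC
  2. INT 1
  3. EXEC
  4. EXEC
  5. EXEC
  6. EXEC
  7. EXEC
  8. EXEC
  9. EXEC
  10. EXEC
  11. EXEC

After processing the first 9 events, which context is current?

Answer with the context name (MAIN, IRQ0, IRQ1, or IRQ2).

Answer: MAIN

Derivation:
Event 1 (EXEC): [MAIN] PC=0: NOP
Event 2 (INT 1): INT 1 arrives: push (MAIN, PC=1), enter IRQ1 at PC=0 (depth now 1)
Event 3 (EXEC): [IRQ1] PC=0: INC 3 -> ACC=3
Event 4 (EXEC): [IRQ1] PC=1: IRET -> resume MAIN at PC=1 (depth now 0)
Event 5 (EXEC): [MAIN] PC=1: INC 2 -> ACC=5
Event 6 (EXEC): [MAIN] PC=2: DEC 5 -> ACC=0
Event 7 (EXEC): [MAIN] PC=3: DEC 1 -> ACC=-1
Event 8 (EXEC): [MAIN] PC=4: INC 2 -> ACC=1
Event 9 (EXEC): [MAIN] PC=5: INC 4 -> ACC=5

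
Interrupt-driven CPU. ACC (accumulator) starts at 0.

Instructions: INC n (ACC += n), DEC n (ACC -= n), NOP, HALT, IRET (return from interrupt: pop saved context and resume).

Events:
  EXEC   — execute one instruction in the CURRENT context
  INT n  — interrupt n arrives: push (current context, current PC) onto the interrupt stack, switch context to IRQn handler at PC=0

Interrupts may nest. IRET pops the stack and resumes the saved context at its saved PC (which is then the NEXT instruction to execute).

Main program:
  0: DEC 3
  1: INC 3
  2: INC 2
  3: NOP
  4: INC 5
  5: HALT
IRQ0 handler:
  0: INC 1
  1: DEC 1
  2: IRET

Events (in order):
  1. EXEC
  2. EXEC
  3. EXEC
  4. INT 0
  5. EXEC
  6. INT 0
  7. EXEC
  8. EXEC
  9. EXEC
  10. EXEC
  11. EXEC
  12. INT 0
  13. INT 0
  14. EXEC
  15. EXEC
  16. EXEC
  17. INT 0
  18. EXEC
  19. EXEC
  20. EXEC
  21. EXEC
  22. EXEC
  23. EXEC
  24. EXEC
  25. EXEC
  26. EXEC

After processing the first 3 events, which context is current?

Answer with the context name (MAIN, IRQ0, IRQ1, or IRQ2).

Event 1 (EXEC): [MAIN] PC=0: DEC 3 -> ACC=-3
Event 2 (EXEC): [MAIN] PC=1: INC 3 -> ACC=0
Event 3 (EXEC): [MAIN] PC=2: INC 2 -> ACC=2

Answer: MAIN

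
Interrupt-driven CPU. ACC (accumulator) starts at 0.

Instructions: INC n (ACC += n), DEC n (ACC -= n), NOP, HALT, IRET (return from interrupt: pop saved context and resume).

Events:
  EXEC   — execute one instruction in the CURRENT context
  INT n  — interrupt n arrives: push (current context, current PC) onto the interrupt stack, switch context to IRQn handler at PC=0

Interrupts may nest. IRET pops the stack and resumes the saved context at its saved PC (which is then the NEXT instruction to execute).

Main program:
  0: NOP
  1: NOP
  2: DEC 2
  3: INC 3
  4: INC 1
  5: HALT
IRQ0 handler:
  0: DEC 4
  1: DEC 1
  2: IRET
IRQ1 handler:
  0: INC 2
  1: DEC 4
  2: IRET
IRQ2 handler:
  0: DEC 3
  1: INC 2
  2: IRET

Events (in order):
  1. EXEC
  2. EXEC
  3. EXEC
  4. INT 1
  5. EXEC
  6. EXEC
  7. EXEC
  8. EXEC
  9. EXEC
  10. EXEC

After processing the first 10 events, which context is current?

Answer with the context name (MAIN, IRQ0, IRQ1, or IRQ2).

Answer: MAIN

Derivation:
Event 1 (EXEC): [MAIN] PC=0: NOP
Event 2 (EXEC): [MAIN] PC=1: NOP
Event 3 (EXEC): [MAIN] PC=2: DEC 2 -> ACC=-2
Event 4 (INT 1): INT 1 arrives: push (MAIN, PC=3), enter IRQ1 at PC=0 (depth now 1)
Event 5 (EXEC): [IRQ1] PC=0: INC 2 -> ACC=0
Event 6 (EXEC): [IRQ1] PC=1: DEC 4 -> ACC=-4
Event 7 (EXEC): [IRQ1] PC=2: IRET -> resume MAIN at PC=3 (depth now 0)
Event 8 (EXEC): [MAIN] PC=3: INC 3 -> ACC=-1
Event 9 (EXEC): [MAIN] PC=4: INC 1 -> ACC=0
Event 10 (EXEC): [MAIN] PC=5: HALT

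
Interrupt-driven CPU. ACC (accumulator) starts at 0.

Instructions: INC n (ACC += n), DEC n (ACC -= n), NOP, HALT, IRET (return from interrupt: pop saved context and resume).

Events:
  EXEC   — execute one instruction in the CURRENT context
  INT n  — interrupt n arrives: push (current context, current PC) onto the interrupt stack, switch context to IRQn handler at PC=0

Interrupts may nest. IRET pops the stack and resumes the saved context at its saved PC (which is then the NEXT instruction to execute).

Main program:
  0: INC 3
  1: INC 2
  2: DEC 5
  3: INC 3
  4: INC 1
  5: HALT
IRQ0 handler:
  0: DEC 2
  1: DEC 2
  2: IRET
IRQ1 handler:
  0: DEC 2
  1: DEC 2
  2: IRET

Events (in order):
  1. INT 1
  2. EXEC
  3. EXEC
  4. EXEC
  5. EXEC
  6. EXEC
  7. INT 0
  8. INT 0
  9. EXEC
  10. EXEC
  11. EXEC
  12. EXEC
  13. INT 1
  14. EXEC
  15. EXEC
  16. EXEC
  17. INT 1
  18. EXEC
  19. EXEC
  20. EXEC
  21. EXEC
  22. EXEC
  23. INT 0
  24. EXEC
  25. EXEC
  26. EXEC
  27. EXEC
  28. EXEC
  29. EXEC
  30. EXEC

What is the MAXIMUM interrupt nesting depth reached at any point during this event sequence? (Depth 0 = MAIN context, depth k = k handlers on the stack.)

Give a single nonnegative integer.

Event 1 (INT 1): INT 1 arrives: push (MAIN, PC=0), enter IRQ1 at PC=0 (depth now 1) [depth=1]
Event 2 (EXEC): [IRQ1] PC=0: DEC 2 -> ACC=-2 [depth=1]
Event 3 (EXEC): [IRQ1] PC=1: DEC 2 -> ACC=-4 [depth=1]
Event 4 (EXEC): [IRQ1] PC=2: IRET -> resume MAIN at PC=0 (depth now 0) [depth=0]
Event 5 (EXEC): [MAIN] PC=0: INC 3 -> ACC=-1 [depth=0]
Event 6 (EXEC): [MAIN] PC=1: INC 2 -> ACC=1 [depth=0]
Event 7 (INT 0): INT 0 arrives: push (MAIN, PC=2), enter IRQ0 at PC=0 (depth now 1) [depth=1]
Event 8 (INT 0): INT 0 arrives: push (IRQ0, PC=0), enter IRQ0 at PC=0 (depth now 2) [depth=2]
Event 9 (EXEC): [IRQ0] PC=0: DEC 2 -> ACC=-1 [depth=2]
Event 10 (EXEC): [IRQ0] PC=1: DEC 2 -> ACC=-3 [depth=2]
Event 11 (EXEC): [IRQ0] PC=2: IRET -> resume IRQ0 at PC=0 (depth now 1) [depth=1]
Event 12 (EXEC): [IRQ0] PC=0: DEC 2 -> ACC=-5 [depth=1]
Event 13 (INT 1): INT 1 arrives: push (IRQ0, PC=1), enter IRQ1 at PC=0 (depth now 2) [depth=2]
Event 14 (EXEC): [IRQ1] PC=0: DEC 2 -> ACC=-7 [depth=2]
Event 15 (EXEC): [IRQ1] PC=1: DEC 2 -> ACC=-9 [depth=2]
Event 16 (EXEC): [IRQ1] PC=2: IRET -> resume IRQ0 at PC=1 (depth now 1) [depth=1]
Event 17 (INT 1): INT 1 arrives: push (IRQ0, PC=1), enter IRQ1 at PC=0 (depth now 2) [depth=2]
Event 18 (EXEC): [IRQ1] PC=0: DEC 2 -> ACC=-11 [depth=2]
Event 19 (EXEC): [IRQ1] PC=1: DEC 2 -> ACC=-13 [depth=2]
Event 20 (EXEC): [IRQ1] PC=2: IRET -> resume IRQ0 at PC=1 (depth now 1) [depth=1]
Event 21 (EXEC): [IRQ0] PC=1: DEC 2 -> ACC=-15 [depth=1]
Event 22 (EXEC): [IRQ0] PC=2: IRET -> resume MAIN at PC=2 (depth now 0) [depth=0]
Event 23 (INT 0): INT 0 arrives: push (MAIN, PC=2), enter IRQ0 at PC=0 (depth now 1) [depth=1]
Event 24 (EXEC): [IRQ0] PC=0: DEC 2 -> ACC=-17 [depth=1]
Event 25 (EXEC): [IRQ0] PC=1: DEC 2 -> ACC=-19 [depth=1]
Event 26 (EXEC): [IRQ0] PC=2: IRET -> resume MAIN at PC=2 (depth now 0) [depth=0]
Event 27 (EXEC): [MAIN] PC=2: DEC 5 -> ACC=-24 [depth=0]
Event 28 (EXEC): [MAIN] PC=3: INC 3 -> ACC=-21 [depth=0]
Event 29 (EXEC): [MAIN] PC=4: INC 1 -> ACC=-20 [depth=0]
Event 30 (EXEC): [MAIN] PC=5: HALT [depth=0]
Max depth observed: 2

Answer: 2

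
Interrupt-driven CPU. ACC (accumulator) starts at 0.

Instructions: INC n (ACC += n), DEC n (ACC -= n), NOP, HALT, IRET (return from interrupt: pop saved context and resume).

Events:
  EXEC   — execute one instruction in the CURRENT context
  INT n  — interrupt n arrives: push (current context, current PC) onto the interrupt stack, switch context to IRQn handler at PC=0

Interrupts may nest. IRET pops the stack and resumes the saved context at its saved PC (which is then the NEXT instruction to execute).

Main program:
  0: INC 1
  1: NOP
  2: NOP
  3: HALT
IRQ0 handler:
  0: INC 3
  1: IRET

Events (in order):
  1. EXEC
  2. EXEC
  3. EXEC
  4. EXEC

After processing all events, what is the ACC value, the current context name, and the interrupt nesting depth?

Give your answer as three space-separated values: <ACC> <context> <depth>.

Event 1 (EXEC): [MAIN] PC=0: INC 1 -> ACC=1
Event 2 (EXEC): [MAIN] PC=1: NOP
Event 3 (EXEC): [MAIN] PC=2: NOP
Event 4 (EXEC): [MAIN] PC=3: HALT

Answer: 1 MAIN 0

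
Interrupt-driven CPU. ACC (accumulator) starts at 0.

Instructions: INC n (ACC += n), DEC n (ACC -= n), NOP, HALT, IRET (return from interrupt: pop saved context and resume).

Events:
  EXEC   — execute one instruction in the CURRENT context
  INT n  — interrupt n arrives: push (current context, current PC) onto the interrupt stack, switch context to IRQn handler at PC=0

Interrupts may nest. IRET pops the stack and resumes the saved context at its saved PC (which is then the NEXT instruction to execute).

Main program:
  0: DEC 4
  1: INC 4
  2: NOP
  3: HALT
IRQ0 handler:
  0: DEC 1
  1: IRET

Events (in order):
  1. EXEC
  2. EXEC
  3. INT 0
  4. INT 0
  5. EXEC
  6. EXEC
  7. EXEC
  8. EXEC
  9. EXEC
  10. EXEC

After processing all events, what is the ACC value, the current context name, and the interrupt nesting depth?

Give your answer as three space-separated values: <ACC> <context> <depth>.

Answer: -2 MAIN 0

Derivation:
Event 1 (EXEC): [MAIN] PC=0: DEC 4 -> ACC=-4
Event 2 (EXEC): [MAIN] PC=1: INC 4 -> ACC=0
Event 3 (INT 0): INT 0 arrives: push (MAIN, PC=2), enter IRQ0 at PC=0 (depth now 1)
Event 4 (INT 0): INT 0 arrives: push (IRQ0, PC=0), enter IRQ0 at PC=0 (depth now 2)
Event 5 (EXEC): [IRQ0] PC=0: DEC 1 -> ACC=-1
Event 6 (EXEC): [IRQ0] PC=1: IRET -> resume IRQ0 at PC=0 (depth now 1)
Event 7 (EXEC): [IRQ0] PC=0: DEC 1 -> ACC=-2
Event 8 (EXEC): [IRQ0] PC=1: IRET -> resume MAIN at PC=2 (depth now 0)
Event 9 (EXEC): [MAIN] PC=2: NOP
Event 10 (EXEC): [MAIN] PC=3: HALT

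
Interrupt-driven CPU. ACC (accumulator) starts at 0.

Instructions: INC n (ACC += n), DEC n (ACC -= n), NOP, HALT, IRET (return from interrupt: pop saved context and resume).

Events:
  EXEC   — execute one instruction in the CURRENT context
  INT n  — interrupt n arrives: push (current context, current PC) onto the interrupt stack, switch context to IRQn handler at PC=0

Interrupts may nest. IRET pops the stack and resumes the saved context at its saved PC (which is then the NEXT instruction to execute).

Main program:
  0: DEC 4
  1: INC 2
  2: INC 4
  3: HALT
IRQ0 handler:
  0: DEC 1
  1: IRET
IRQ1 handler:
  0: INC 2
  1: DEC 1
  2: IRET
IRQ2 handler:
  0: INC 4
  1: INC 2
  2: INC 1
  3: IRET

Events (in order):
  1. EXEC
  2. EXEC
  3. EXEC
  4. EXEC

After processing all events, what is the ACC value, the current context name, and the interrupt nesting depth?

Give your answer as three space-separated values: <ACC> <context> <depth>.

Event 1 (EXEC): [MAIN] PC=0: DEC 4 -> ACC=-4
Event 2 (EXEC): [MAIN] PC=1: INC 2 -> ACC=-2
Event 3 (EXEC): [MAIN] PC=2: INC 4 -> ACC=2
Event 4 (EXEC): [MAIN] PC=3: HALT

Answer: 2 MAIN 0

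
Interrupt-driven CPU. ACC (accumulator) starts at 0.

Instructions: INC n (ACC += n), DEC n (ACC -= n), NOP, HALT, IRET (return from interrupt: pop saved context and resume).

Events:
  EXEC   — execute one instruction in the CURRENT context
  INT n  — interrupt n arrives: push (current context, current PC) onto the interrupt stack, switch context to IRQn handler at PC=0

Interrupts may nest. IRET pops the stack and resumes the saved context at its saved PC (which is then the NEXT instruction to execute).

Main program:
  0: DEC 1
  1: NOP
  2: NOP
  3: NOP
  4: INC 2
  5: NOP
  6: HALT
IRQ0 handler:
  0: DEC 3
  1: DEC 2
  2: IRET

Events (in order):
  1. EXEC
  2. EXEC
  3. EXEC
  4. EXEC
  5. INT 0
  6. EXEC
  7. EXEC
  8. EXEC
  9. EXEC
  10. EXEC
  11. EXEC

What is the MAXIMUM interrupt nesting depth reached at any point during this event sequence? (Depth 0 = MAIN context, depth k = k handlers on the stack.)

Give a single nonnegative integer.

Event 1 (EXEC): [MAIN] PC=0: DEC 1 -> ACC=-1 [depth=0]
Event 2 (EXEC): [MAIN] PC=1: NOP [depth=0]
Event 3 (EXEC): [MAIN] PC=2: NOP [depth=0]
Event 4 (EXEC): [MAIN] PC=3: NOP [depth=0]
Event 5 (INT 0): INT 0 arrives: push (MAIN, PC=4), enter IRQ0 at PC=0 (depth now 1) [depth=1]
Event 6 (EXEC): [IRQ0] PC=0: DEC 3 -> ACC=-4 [depth=1]
Event 7 (EXEC): [IRQ0] PC=1: DEC 2 -> ACC=-6 [depth=1]
Event 8 (EXEC): [IRQ0] PC=2: IRET -> resume MAIN at PC=4 (depth now 0) [depth=0]
Event 9 (EXEC): [MAIN] PC=4: INC 2 -> ACC=-4 [depth=0]
Event 10 (EXEC): [MAIN] PC=5: NOP [depth=0]
Event 11 (EXEC): [MAIN] PC=6: HALT [depth=0]
Max depth observed: 1

Answer: 1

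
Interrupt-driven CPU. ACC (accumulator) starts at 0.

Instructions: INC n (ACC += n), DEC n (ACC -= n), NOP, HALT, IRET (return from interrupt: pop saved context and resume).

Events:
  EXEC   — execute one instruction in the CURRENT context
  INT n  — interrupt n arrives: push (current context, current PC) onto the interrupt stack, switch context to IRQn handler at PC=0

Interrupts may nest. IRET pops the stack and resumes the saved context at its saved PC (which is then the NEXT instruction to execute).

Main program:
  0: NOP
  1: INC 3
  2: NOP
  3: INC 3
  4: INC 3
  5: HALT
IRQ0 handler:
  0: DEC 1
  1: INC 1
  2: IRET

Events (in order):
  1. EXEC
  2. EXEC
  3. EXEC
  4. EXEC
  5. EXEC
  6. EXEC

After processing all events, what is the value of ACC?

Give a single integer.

Answer: 9

Derivation:
Event 1 (EXEC): [MAIN] PC=0: NOP
Event 2 (EXEC): [MAIN] PC=1: INC 3 -> ACC=3
Event 3 (EXEC): [MAIN] PC=2: NOP
Event 4 (EXEC): [MAIN] PC=3: INC 3 -> ACC=6
Event 5 (EXEC): [MAIN] PC=4: INC 3 -> ACC=9
Event 6 (EXEC): [MAIN] PC=5: HALT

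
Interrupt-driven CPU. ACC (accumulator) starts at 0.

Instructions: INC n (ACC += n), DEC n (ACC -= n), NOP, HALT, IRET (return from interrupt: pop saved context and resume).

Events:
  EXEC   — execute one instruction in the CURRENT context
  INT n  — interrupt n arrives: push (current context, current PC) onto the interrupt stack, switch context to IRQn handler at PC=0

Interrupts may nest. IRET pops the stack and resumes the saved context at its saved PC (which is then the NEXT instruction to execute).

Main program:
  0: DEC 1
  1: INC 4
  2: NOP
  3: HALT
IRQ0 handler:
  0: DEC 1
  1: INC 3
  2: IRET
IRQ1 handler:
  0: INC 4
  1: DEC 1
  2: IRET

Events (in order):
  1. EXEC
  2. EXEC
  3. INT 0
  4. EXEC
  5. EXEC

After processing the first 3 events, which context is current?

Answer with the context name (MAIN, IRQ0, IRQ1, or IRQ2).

Event 1 (EXEC): [MAIN] PC=0: DEC 1 -> ACC=-1
Event 2 (EXEC): [MAIN] PC=1: INC 4 -> ACC=3
Event 3 (INT 0): INT 0 arrives: push (MAIN, PC=2), enter IRQ0 at PC=0 (depth now 1)

Answer: IRQ0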